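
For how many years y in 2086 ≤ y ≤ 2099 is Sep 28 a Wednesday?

Day of week of September 28 in each year:
2086: Sat, 2087: Sun, 2088: Tue, 2089: Wed ✓, 2090: Thu, 2091: Fri, 2092: Sun, 2093: Mon, 2094: Tue, 2095: Wed ✓, 2096: Fri, 2097: Sat, 2098: Sun, 2099: Mon
Wednesdays: 2089, 2095.

2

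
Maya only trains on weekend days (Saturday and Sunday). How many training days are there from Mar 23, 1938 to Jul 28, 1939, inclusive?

Mar 23, 1938 is a Wednesday.
That's 493 days from start to end, counting both.
493 = 7 × 70 + 3, so there are 70 full weeks plus 3 extra days.
Each full week contributes 2 weekend days (Sat, Sun): 70 × 2 = 140.
The 3 extra days are Wed, Thu, Fri — none qualify.
Total: 140 + 0 = 140.

140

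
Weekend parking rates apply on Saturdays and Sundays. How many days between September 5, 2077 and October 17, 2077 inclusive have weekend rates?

September 5, 2077 is a Sunday.
That's 43 days from start to end, counting both.
43 = 7 × 6 + 1, so there are 6 full weeks plus 1 extra day.
Each full week contributes 2 weekend days (Sat, Sun): 6 × 2 = 12.
The 1 extra day is Sunday — 1 of them qualifies.
Total: 12 + 1 = 13.

13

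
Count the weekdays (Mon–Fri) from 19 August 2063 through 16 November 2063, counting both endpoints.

19 August 2063 is a Sunday.
That's 90 days from start to end, counting both.
90 = 7 × 12 + 6, so there are 12 full weeks plus 6 extra days.
Each full week contributes 5 weekdays (Mon–Fri): 12 × 5 = 60.
The 6 extra days are Sunday, Monday, Tuesday, Wednesday, Thursday, Friday — 5 of them qualify.
Total: 60 + 5 = 65.

65 weekdays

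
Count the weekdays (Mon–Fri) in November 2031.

20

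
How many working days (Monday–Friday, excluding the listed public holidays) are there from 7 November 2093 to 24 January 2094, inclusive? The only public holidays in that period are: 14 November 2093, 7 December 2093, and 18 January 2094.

53 working days

7 November 2093 is a Saturday.
The range spans 79 days (inclusive of both endpoints).
79 = 7 × 11 + 2, so there are 11 full weeks plus 2 extra days.
Each full week contributes 5 weekdays (Mon–Fri): 11 × 5 = 55.
The 2 extra days are Sat, Sun — none qualify.
Total: 55 + 0 = 55.
Holidays: 14 November 2093 (Sat); 7 December 2093 (Mon); 18 January 2094 (Mon).
2 of the 3 holidays fall on weekdays; the rest are weekends and were already excluded.
Business days: 55 − 2 = 53.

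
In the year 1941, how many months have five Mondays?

A month has five Mondays exactly when Monday falls within its first (length − 28) days.
Jan: 31 days, starts Wed → 5 of Wed, Thu, Fri
Feb: 28 days, starts Sat → 5 of (none)
Mar: 31 days, starts Sat → 5 of Sat, Sun, Mon ✓
Apr: 30 days, starts Tue → 5 of Tue, Wed
May: 31 days, starts Thu → 5 of Thu, Fri, Sat
Jun: 30 days, starts Sun → 5 of Sun, Mon ✓
Jul: 31 days, starts Tue → 5 of Tue, Wed, Thu
Aug: 31 days, starts Fri → 5 of Fri, Sat, Sun
Sep: 30 days, starts Mon → 5 of Mon, Tue ✓
Oct: 31 days, starts Wed → 5 of Wed, Thu, Fri
Nov: 30 days, starts Sat → 5 of Sat, Sun
Dec: 31 days, starts Mon → 5 of Mon, Tue, Wed ✓
Months with five Mondays: Mar, Jun, Sep, Dec.

4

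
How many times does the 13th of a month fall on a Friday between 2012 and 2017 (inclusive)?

12

Friday-the-13ths by year:
2012: Jan, Apr, Jul
2013: Sep, Dec
2014: Jun
2015: Feb, Mar, Nov
2016: May
2017: Jan, Oct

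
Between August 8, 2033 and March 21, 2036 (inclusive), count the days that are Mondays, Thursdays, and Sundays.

410

August 8, 2033 is a Monday.
That's 957 days from start to end, counting both.
957 = 7 × 136 + 5, so there are 136 full weeks plus 5 extra days.
Each full week contributes 3 days from the set (Mon, Thu, Sun): 136 × 3 = 408.
The 5 extra days are Mon, Tue, Wed, Thu, Fri — 2 of them qualify.
Total: 408 + 2 = 410.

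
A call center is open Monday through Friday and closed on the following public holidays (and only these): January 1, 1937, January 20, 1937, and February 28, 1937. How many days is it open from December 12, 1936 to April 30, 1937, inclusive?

98 business days

December 12, 1936 is a Saturday.
That's 140 days from start to end, counting both.
140 = 7 × 20, so the span is exactly 20 full weeks.
Each full week contributes 5 weekdays (Mon–Fri): 20 × 5 = 100.
Holidays: January 1, 1937 (Fri); January 20, 1937 (Wed); February 28, 1937 (Sun).
2 of the 3 holidays fall on weekdays; the rest are weekends and were already excluded.
Business days: 100 − 2 = 98.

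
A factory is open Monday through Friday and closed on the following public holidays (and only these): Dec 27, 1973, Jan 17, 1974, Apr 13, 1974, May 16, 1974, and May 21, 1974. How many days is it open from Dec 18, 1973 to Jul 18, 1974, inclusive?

149 business days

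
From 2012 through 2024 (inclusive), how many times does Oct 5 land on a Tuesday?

Day of week of October 5 in each year:
2012: Fri, 2013: Sat, 2014: Sun, 2015: Mon, 2016: Wed, 2017: Thu, 2018: Fri, 2019: Sat, 2020: Mon, 2021: Tue ✓, 2022: Wed, 2023: Thu, 2024: Sat
Tuesdays: 2021.

1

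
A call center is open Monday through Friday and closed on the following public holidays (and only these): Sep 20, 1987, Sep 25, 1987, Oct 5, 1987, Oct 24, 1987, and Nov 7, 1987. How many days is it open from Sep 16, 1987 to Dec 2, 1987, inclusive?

54 working days

Sep 16, 1987 is a Wednesday.
From Sep 16, 1987 to Dec 2, 1987 is 78 days inclusive.
78 = 7 × 11 + 1, so there are 11 full weeks plus 1 extra day.
Each full week contributes 5 weekdays (Mon–Fri): 11 × 5 = 55.
The 1 extra day is Wed — 1 of them qualifies.
Total: 55 + 1 = 56.
Holidays: Sep 20, 1987 (Sun); Sep 25, 1987 (Fri); Oct 5, 1987 (Mon); Oct 24, 1987 (Sat); Nov 7, 1987 (Sat).
2 of the 5 holidays fall on weekdays; the rest are weekends and were already excluded.
Business days: 56 − 2 = 54.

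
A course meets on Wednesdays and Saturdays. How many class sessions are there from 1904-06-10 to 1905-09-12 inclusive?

131

1904-06-10 is a Friday.
The range spans 460 days (inclusive of both endpoints).
460 = 7 × 65 + 5, so there are 65 full weeks plus 5 extra days.
Each full week contributes 2 days from the set (Wed, Sat): 65 × 2 = 130.
The 5 extra days are Fri, Sat, Sun, Mon, Tue — 1 of them qualifies.
Total: 130 + 1 = 131.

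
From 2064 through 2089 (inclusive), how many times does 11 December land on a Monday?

Day of week of December 11 in each year:
2064: Thu, 2065: Fri, 2066: Sat, 2067: Sun, 2068: Tue, 2069: Wed, 2070: Thu, 2071: Fri, 2072: Sun, 2073: Mon ✓, 2074: Tue, 2075: Wed, 2076: Fri, 2077: Sat, 2078: Sun, 2079: Mon ✓, 2080: Wed, 2081: Thu, 2082: Fri, 2083: Sat, 2084: Mon ✓, 2085: Tue, 2086: Wed, 2087: Thu, 2088: Sat, 2089: Sun
Mondays: 2073, 2079, 2084.

3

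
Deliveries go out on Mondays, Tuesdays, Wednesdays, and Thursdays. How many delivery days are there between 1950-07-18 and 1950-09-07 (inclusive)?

1950-07-18 is a Tuesday.
That's 52 days from start to end, counting both.
52 = 7 × 7 + 3, so there are 7 full weeks plus 3 extra days.
Each full week contributes 4 days from the set (Mon, Tue, Wed, Thu): 7 × 4 = 28.
The 3 extra days are Tue, Wed, Thu — 3 of them qualify.
Total: 28 + 3 = 31.

31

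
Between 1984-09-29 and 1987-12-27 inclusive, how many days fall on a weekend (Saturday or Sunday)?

340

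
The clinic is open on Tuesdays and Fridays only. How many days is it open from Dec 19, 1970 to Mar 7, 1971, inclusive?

22

Dec 19, 1970 is a Saturday.
That's 79 days from start to end, counting both.
79 = 7 × 11 + 2, so there are 11 full weeks plus 2 extra days.
Each full week contributes 2 days from the set (Tue, Fri): 11 × 2 = 22.
The 2 extra days are Sat, Sun — none qualify.
Total: 22 + 0 = 22.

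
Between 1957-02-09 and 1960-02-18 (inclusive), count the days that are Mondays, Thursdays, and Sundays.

474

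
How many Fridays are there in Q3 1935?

13

Jul 1, 1935 is a Monday.
The range spans 92 days (inclusive of both endpoints).
92 = 7 × 13 + 1, so there are 13 full weeks plus 1 extra day.
Each full week contributes one Friday: 13 so far.
The 1 extra day is Monday — none qualify.
Total: 13 + 0 = 13.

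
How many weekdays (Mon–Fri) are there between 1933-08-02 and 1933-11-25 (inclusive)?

83 weekdays

1933-08-02 is a Wednesday.
The range spans 116 days (inclusive of both endpoints).
116 = 7 × 16 + 4, so there are 16 full weeks plus 4 extra days.
Each full week contributes 5 weekdays (Mon–Fri): 16 × 5 = 80.
The 4 extra days are Wednesday, Thursday, Friday, Saturday — 3 of them qualify.
Total: 80 + 3 = 83.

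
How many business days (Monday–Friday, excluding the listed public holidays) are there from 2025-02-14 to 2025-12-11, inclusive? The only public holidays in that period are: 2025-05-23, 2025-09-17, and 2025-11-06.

2025-02-14 is a Friday.
The range spans 301 days (inclusive of both endpoints).
301 = 7 × 43, so the span is exactly 43 full weeks.
Each full week contributes 5 weekdays (Mon–Fri): 43 × 5 = 215.
Holidays: 2025-05-23 (Fri); 2025-09-17 (Wed); 2025-11-06 (Thu).
All 3 holidays fall on weekdays, so subtract 3.
Business days: 215 − 3 = 212.

212 business days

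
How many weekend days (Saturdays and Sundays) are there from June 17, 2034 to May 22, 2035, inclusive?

98

June 17, 2034 is a Saturday.
From June 17, 2034 to May 22, 2035 is 340 days inclusive.
340 = 7 × 48 + 4, so there are 48 full weeks plus 4 extra days.
Each full week contributes 2 weekend days (Sat, Sun): 48 × 2 = 96.
The 4 extra days are Saturday, Sunday, Monday, Tuesday — 2 of them qualify.
Total: 96 + 2 = 98.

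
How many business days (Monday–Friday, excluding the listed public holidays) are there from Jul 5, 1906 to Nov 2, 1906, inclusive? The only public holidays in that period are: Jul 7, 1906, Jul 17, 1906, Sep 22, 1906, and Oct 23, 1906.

Jul 5, 1906 is a Thursday.
That's 121 days from start to end, counting both.
121 = 7 × 17 + 2, so there are 17 full weeks plus 2 extra days.
Each full week contributes 5 weekdays (Mon–Fri): 17 × 5 = 85.
The 2 extra days are Thursday, Friday — 2 of them qualify.
Total: 85 + 2 = 87.
Holidays: Jul 7, 1906 (Sat); Jul 17, 1906 (Tue); Sep 22, 1906 (Sat); Oct 23, 1906 (Tue).
2 of the 4 holidays fall on weekdays; the rest are weekends and were already excluded.
Business days: 87 − 2 = 85.

85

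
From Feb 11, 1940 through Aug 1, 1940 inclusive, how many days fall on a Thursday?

Feb 11, 1940 is a Sunday.
That's 173 days from start to end, counting both.
173 = 7 × 24 + 5, so there are 24 full weeks plus 5 extra days.
Each full week contributes one Thursday: 24 so far.
The 5 extra days are Sun, Mon, Tue, Wed, Thu — 1 of them qualifies.
Total: 24 + 1 = 25.

25 Thursdays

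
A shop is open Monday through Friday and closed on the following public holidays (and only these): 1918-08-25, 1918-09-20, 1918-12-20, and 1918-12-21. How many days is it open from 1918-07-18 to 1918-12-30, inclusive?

116 working days

1918-07-18 is a Thursday.
The range spans 166 days (inclusive of both endpoints).
166 = 7 × 23 + 5, so there are 23 full weeks plus 5 extra days.
Each full week contributes 5 weekdays (Mon–Fri): 23 × 5 = 115.
The 5 extra days are Thu, Fri, Sat, Sun, Mon — 3 of them qualify.
Total: 115 + 3 = 118.
Holidays: 1918-08-25 (Sun); 1918-09-20 (Fri); 1918-12-20 (Fri); 1918-12-21 (Sat).
2 of the 4 holidays fall on weekdays; the rest are weekends and were already excluded.
Business days: 118 − 2 = 116.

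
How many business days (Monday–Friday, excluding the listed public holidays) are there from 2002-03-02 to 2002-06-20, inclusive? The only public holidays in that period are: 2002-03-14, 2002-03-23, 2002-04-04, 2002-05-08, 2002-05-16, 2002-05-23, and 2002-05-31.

73 business days

2002-03-02 is a Saturday.
That's 111 days from start to end, counting both.
111 = 7 × 15 + 6, so there are 15 full weeks plus 6 extra days.
Each full week contributes 5 weekdays (Mon–Fri): 15 × 5 = 75.
The 6 extra days are Saturday, Sunday, Monday, Tuesday, Wednesday, Thursday — 4 of them qualify.
Total: 75 + 4 = 79.
Holidays: 2002-03-14 (Thu); 2002-03-23 (Sat); 2002-04-04 (Thu); 2002-05-08 (Wed); 2002-05-16 (Thu); 2002-05-23 (Thu); 2002-05-31 (Fri).
6 of the 7 holidays fall on weekdays; the rest are weekends and were already excluded.
Business days: 79 − 6 = 73.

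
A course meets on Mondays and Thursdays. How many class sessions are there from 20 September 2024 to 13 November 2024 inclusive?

15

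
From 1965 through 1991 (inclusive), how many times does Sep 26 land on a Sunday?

4

Day of week of September 26 in each year:
1965: Sun ✓, 1966: Mon, 1967: Tue, 1968: Thu, 1969: Fri, 1970: Sat, 1971: Sun ✓, 1972: Tue, 1973: Wed, 1974: Thu, 1975: Fri, 1976: Sun ✓, 1977: Mon, 1978: Tue, 1979: Wed, 1980: Fri, 1981: Sat, 1982: Sun ✓, 1983: Mon, 1984: Wed, 1985: Thu, 1986: Fri, 1987: Sat, 1988: Mon, 1989: Tue, 1990: Wed, 1991: Thu
Sundays: 1965, 1971, 1976, 1982.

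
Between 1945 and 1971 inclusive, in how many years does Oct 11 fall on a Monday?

4

Day of week of October 11 in each year:
1945: Thu, 1946: Fri, 1947: Sat, 1948: Mon ✓, 1949: Tue, 1950: Wed, 1951: Thu, 1952: Sat, 1953: Sun, 1954: Mon ✓, 1955: Tue, 1956: Thu, 1957: Fri, 1958: Sat, 1959: Sun, 1960: Tue, 1961: Wed, 1962: Thu, 1963: Fri, 1964: Sun, 1965: Mon ✓, 1966: Tue, 1967: Wed, 1968: Fri, 1969: Sat, 1970: Sun, 1971: Mon ✓
Mondays: 1948, 1954, 1965, 1971.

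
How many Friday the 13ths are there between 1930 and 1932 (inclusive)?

5

Friday-the-13ths by year:
1930: Jun
1931: Feb, Mar, Nov
1932: May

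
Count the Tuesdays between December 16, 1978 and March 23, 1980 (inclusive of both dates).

December 16, 1978 is a Saturday.
The range spans 464 days (inclusive of both endpoints).
464 = 7 × 66 + 2, so there are 66 full weeks plus 2 extra days.
Each full week contributes one Tuesday: 66 so far.
The 2 extra days are Saturday, Sunday — none qualify.
Total: 66 + 0 = 66.

66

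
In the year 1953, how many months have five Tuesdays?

4

A month has five Tuesdays exactly when Tuesday falls within its first (length − 28) days.
Jan: 31 days, starts Thu → 5 of Thu, Fri, Sat
Feb: 28 days, starts Sun → 5 of (none)
Mar: 31 days, starts Sun → 5 of Sun, Mon, Tue ✓
Apr: 30 days, starts Wed → 5 of Wed, Thu
May: 31 days, starts Fri → 5 of Fri, Sat, Sun
Jun: 30 days, starts Mon → 5 of Mon, Tue ✓
Jul: 31 days, starts Wed → 5 of Wed, Thu, Fri
Aug: 31 days, starts Sat → 5 of Sat, Sun, Mon
Sep: 30 days, starts Tue → 5 of Tue, Wed ✓
Oct: 31 days, starts Thu → 5 of Thu, Fri, Sat
Nov: 30 days, starts Sun → 5 of Sun, Mon
Dec: 31 days, starts Tue → 5 of Tue, Wed, Thu ✓
Months with five Tuesdays: Mar, Jun, Sep, Dec.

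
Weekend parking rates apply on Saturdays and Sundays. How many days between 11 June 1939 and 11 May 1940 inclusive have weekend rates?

11 June 1939 is a Sunday.
The range spans 336 days (inclusive of both endpoints).
336 = 7 × 48, so the span is exactly 48 full weeks.
Each full week contributes 2 weekend days (Sat, Sun): 48 × 2 = 96.

96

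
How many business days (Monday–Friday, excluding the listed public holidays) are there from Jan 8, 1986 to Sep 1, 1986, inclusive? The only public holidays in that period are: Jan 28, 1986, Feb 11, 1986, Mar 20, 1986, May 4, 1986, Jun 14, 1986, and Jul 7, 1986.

165 business days

Jan 8, 1986 is a Wednesday.
From Jan 8, 1986 to Sep 1, 1986 is 237 days inclusive.
237 = 7 × 33 + 6, so there are 33 full weeks plus 6 extra days.
Each full week contributes 5 weekdays (Mon–Fri): 33 × 5 = 165.
The 6 extra days are Wednesday, Thursday, Friday, Saturday, Sunday, Monday — 4 of them qualify.
Total: 165 + 4 = 169.
Holidays: Jan 28, 1986 (Tue); Feb 11, 1986 (Tue); Mar 20, 1986 (Thu); May 4, 1986 (Sun); Jun 14, 1986 (Sat); Jul 7, 1986 (Mon).
4 of the 6 holidays fall on weekdays; the rest are weekends and were already excluded.
Business days: 169 − 4 = 165.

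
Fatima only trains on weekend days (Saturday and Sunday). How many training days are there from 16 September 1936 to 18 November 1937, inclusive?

122

16 September 1936 is a Wednesday.
That's 429 days from start to end, counting both.
429 = 7 × 61 + 2, so there are 61 full weeks plus 2 extra days.
Each full week contributes 2 weekend days (Sat, Sun): 61 × 2 = 122.
The 2 extra days are Wednesday, Thursday — none qualify.
Total: 122 + 0 = 122.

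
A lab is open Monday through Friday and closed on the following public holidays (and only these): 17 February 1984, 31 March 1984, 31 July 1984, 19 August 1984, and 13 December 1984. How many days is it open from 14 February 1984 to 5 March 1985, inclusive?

14 February 1984 is a Tuesday.
That's 386 days from start to end, counting both.
386 = 7 × 55 + 1, so there are 55 full weeks plus 1 extra day.
Each full week contributes 5 weekdays (Mon–Fri): 55 × 5 = 275.
The 1 extra day is Tuesday — 1 of them qualifies.
Total: 275 + 1 = 276.
Holidays: 17 February 1984 (Fri); 31 March 1984 (Sat); 31 July 1984 (Tue); 19 August 1984 (Sun); 13 December 1984 (Thu).
3 of the 5 holidays fall on weekdays; the rest are weekends and were already excluded.
Business days: 276 − 3 = 273.

273 working days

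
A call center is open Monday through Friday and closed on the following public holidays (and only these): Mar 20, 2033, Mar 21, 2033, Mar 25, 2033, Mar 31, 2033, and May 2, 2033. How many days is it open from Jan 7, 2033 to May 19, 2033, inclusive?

Jan 7, 2033 is a Friday.
The range spans 133 days (inclusive of both endpoints).
133 = 7 × 19, so the span is exactly 19 full weeks.
Each full week contributes 5 weekdays (Mon–Fri): 19 × 5 = 95.
Holidays: Mar 20, 2033 (Sun); Mar 21, 2033 (Mon); Mar 25, 2033 (Fri); Mar 31, 2033 (Thu); May 2, 2033 (Mon).
4 of the 5 holidays fall on weekdays; the rest are weekends and were already excluded.
Business days: 95 − 4 = 91.

91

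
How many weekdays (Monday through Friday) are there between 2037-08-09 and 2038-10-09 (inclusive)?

2037-08-09 is a Sunday.
From 2037-08-09 to 2038-10-09 is 427 days inclusive.
427 = 7 × 61, so the span is exactly 61 full weeks.
Each full week contributes 5 weekdays (Mon–Fri): 61 × 5 = 305.
Total: 305.

305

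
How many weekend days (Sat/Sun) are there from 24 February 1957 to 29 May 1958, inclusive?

24 February 1957 is a Sunday.
That's 460 days from start to end, counting both.
460 = 7 × 65 + 5, so there are 65 full weeks plus 5 extra days.
Each full week contributes 2 weekend days (Sat, Sun): 65 × 2 = 130.
The 5 extra days are Sun, Mon, Tue, Wed, Thu — 1 of them qualifies.
Total: 130 + 1 = 131.

131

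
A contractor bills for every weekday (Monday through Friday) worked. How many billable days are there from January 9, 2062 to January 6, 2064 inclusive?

January 9, 2062 is a Monday.
The range spans 728 days (inclusive of both endpoints).
728 = 7 × 104, so the span is exactly 104 full weeks.
Each full week contributes 5 weekdays (Mon–Fri): 104 × 5 = 520.

520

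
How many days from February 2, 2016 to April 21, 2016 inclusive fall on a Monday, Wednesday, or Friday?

34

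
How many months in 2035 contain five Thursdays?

4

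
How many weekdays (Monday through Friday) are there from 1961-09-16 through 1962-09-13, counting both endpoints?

259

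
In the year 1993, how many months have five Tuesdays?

4

A month has five Tuesdays exactly when Tuesday falls within its first (length − 28) days.
Jan: 31 days, starts Fri → 5 of Fri, Sat, Sun
Feb: 28 days, starts Mon → 5 of (none)
Mar: 31 days, starts Mon → 5 of Mon, Tue, Wed ✓
Apr: 30 days, starts Thu → 5 of Thu, Fri
May: 31 days, starts Sat → 5 of Sat, Sun, Mon
Jun: 30 days, starts Tue → 5 of Tue, Wed ✓
Jul: 31 days, starts Thu → 5 of Thu, Fri, Sat
Aug: 31 days, starts Sun → 5 of Sun, Mon, Tue ✓
Sep: 30 days, starts Wed → 5 of Wed, Thu
Oct: 31 days, starts Fri → 5 of Fri, Sat, Sun
Nov: 30 days, starts Mon → 5 of Mon, Tue ✓
Dec: 31 days, starts Wed → 5 of Wed, Thu, Fri
Months with five Tuesdays: Mar, Jun, Aug, Nov.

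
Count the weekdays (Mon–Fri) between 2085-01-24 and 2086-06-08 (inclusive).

358 weekdays

2085-01-24 is a Wednesday.
From 2085-01-24 to 2086-06-08 is 501 days inclusive.
501 = 7 × 71 + 4, so there are 71 full weeks plus 4 extra days.
Each full week contributes 5 weekdays (Mon–Fri): 71 × 5 = 355.
The 4 extra days are Wed, Thu, Fri, Sat — 3 of them qualify.
Total: 355 + 3 = 358.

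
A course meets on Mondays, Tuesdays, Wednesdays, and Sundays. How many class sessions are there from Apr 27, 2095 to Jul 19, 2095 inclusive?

Apr 27, 2095 is a Wednesday.
From Apr 27, 2095 to Jul 19, 2095 is 84 days inclusive.
84 = 7 × 12, so the span is exactly 12 full weeks.
Each full week contributes 4 days from the set (Mon, Tue, Wed, Sun): 12 × 4 = 48.

48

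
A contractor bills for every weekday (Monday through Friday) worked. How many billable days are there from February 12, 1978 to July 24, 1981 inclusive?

February 12, 1978 is a Sunday.
From February 12, 1978 to July 24, 1981 is 1259 days inclusive.
1259 = 7 × 179 + 6, so there are 179 full weeks plus 6 extra days.
Each full week contributes 5 weekdays (Mon–Fri): 179 × 5 = 895.
The 6 extra days are Sun, Mon, Tue, Wed, Thu, Fri — 5 of them qualify.
Total: 895 + 5 = 900.

900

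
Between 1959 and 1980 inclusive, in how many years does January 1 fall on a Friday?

Day of week of January 1 in each year:
1959: Thu, 1960: Fri ✓, 1961: Sun, 1962: Mon, 1963: Tue, 1964: Wed, 1965: Fri ✓, 1966: Sat, 1967: Sun, 1968: Mon, 1969: Wed, 1970: Thu, 1971: Fri ✓, 1972: Sat, 1973: Mon, 1974: Tue, 1975: Wed, 1976: Thu, 1977: Sat, 1978: Sun, 1979: Mon, 1980: Tue
Fridays: 1960, 1965, 1971.

3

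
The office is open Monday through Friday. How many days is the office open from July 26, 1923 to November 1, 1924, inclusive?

332 weekdays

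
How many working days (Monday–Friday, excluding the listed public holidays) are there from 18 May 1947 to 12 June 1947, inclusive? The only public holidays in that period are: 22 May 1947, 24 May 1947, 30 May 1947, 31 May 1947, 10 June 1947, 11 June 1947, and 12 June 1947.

14 working days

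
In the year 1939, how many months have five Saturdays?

A month has five Saturdays exactly when Saturday falls within its first (length − 28) days.
Jan: 31 days, starts Sun → 5 of Sun, Mon, Tue
Feb: 28 days, starts Wed → 5 of (none)
Mar: 31 days, starts Wed → 5 of Wed, Thu, Fri
Apr: 30 days, starts Sat → 5 of Sat, Sun ✓
May: 31 days, starts Mon → 5 of Mon, Tue, Wed
Jun: 30 days, starts Thu → 5 of Thu, Fri
Jul: 31 days, starts Sat → 5 of Sat, Sun, Mon ✓
Aug: 31 days, starts Tue → 5 of Tue, Wed, Thu
Sep: 30 days, starts Fri → 5 of Fri, Sat ✓
Oct: 31 days, starts Sun → 5 of Sun, Mon, Tue
Nov: 30 days, starts Wed → 5 of Wed, Thu
Dec: 31 days, starts Fri → 5 of Fri, Sat, Sun ✓
Months with five Saturdays: Apr, Jul, Sep, Dec.

4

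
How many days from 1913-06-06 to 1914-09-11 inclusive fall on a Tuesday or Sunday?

1913-06-06 is a Friday.
The range spans 463 days (inclusive of both endpoints).
463 = 7 × 66 + 1, so there are 66 full weeks plus 1 extra day.
Each full week contributes 2 days from the set (Tue, Sun): 66 × 2 = 132.
The 1 extra day is Fri — none qualify.
Total: 132 + 0 = 132.

132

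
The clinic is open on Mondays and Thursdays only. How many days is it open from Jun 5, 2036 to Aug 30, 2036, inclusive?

Jun 5, 2036 is a Thursday.
The range spans 87 days (inclusive of both endpoints).
87 = 7 × 12 + 3, so there are 12 full weeks plus 3 extra days.
Each full week contributes 2 days from the set (Mon, Thu): 12 × 2 = 24.
The 3 extra days are Thursday, Friday, Saturday — 1 of them qualifies.
Total: 24 + 1 = 25.

25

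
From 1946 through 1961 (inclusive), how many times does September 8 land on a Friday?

2

Day of week of September 8 in each year:
1946: Sun, 1947: Mon, 1948: Wed, 1949: Thu, 1950: Fri ✓, 1951: Sat, 1952: Mon, 1953: Tue, 1954: Wed, 1955: Thu, 1956: Sat, 1957: Sun, 1958: Mon, 1959: Tue, 1960: Thu, 1961: Fri ✓
Fridays: 1950, 1961.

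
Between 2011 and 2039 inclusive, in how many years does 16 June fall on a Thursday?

Day of week of June 16 in each year:
2011: Thu ✓, 2012: Sat, 2013: Sun, 2014: Mon, 2015: Tue, 2016: Thu ✓, 2017: Fri, 2018: Sat, 2019: Sun, 2020: Tue, 2021: Wed, 2022: Thu ✓, 2023: Fri, 2024: Sun, 2025: Mon, 2026: Tue, 2027: Wed, 2028: Fri, 2029: Sat, 2030: Sun, 2031: Mon, 2032: Wed, 2033: Thu ✓, 2034: Fri, 2035: Sat, 2036: Mon, 2037: Tue, 2038: Wed, 2039: Thu ✓
Thursdays: 2011, 2016, 2022, 2033, 2039.

5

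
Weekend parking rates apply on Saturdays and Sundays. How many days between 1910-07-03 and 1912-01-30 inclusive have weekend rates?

1910-07-03 is a Sunday.
That's 577 days from start to end, counting both.
577 = 7 × 82 + 3, so there are 82 full weeks plus 3 extra days.
Each full week contributes 2 weekend days (Sat, Sun): 82 × 2 = 164.
The 3 extra days are Sunday, Monday, Tuesday — 1 of them qualifies.
Total: 164 + 1 = 165.

165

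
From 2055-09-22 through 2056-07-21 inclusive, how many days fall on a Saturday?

43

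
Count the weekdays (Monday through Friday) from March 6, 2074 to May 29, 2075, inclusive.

March 6, 2074 is a Tuesday.
The range spans 450 days (inclusive of both endpoints).
450 = 7 × 64 + 2, so there are 64 full weeks plus 2 extra days.
Each full week contributes 5 weekdays (Mon–Fri): 64 × 5 = 320.
The 2 extra days are Tuesday, Wednesday — 2 of them qualify.
Total: 320 + 2 = 322.

322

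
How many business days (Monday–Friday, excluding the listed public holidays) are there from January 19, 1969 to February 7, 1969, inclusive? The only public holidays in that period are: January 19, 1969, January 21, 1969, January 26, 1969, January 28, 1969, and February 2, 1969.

January 19, 1969 is a Sunday.
The range spans 20 days (inclusive of both endpoints).
20 = 7 × 2 + 6, so there are 2 full weeks plus 6 extra days.
Each full week contributes 5 weekdays (Mon–Fri): 2 × 5 = 10.
The 6 extra days are Sunday, Monday, Tuesday, Wednesday, Thursday, Friday — 5 of them qualify.
Total: 10 + 5 = 15.
Holidays: January 19, 1969 (Sun); January 21, 1969 (Tue); January 26, 1969 (Sun); January 28, 1969 (Tue); February 2, 1969 (Sun).
2 of the 5 holidays fall on weekdays; the rest are weekends and were already excluded.
Business days: 15 − 2 = 13.

13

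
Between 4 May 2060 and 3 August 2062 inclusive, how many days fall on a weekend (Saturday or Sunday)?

234

4 May 2060 is a Tuesday.
That's 822 days from start to end, counting both.
822 = 7 × 117 + 3, so there are 117 full weeks plus 3 extra days.
Each full week contributes 2 weekend days (Sat, Sun): 117 × 2 = 234.
The 3 extra days are Tue, Wed, Thu — none qualify.
Total: 234 + 0 = 234.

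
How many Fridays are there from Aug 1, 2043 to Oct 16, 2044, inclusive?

Aug 1, 2043 is a Saturday.
The range spans 443 days (inclusive of both endpoints).
443 = 7 × 63 + 2, so there are 63 full weeks plus 2 extra days.
Each full week contributes one Friday: 63 so far.
The 2 extra days are Saturday, Sunday — none qualify.
Total: 63 + 0 = 63.

63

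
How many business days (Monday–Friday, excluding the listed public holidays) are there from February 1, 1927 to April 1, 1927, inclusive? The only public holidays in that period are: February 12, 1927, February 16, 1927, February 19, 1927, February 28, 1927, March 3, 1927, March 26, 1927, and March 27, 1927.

February 1, 1927 is a Tuesday.
From February 1, 1927 to April 1, 1927 is 60 days inclusive.
60 = 7 × 8 + 4, so there are 8 full weeks plus 4 extra days.
Each full week contributes 5 weekdays (Mon–Fri): 8 × 5 = 40.
The 4 extra days are Tuesday, Wednesday, Thursday, Friday — 4 of them qualify.
Total: 40 + 4 = 44.
Holidays: February 12, 1927 (Sat); February 16, 1927 (Wed); February 19, 1927 (Sat); February 28, 1927 (Mon); March 3, 1927 (Thu); March 26, 1927 (Sat); March 27, 1927 (Sun).
3 of the 7 holidays fall on weekdays; the rest are weekends and were already excluded.
Business days: 44 − 3 = 41.

41 business days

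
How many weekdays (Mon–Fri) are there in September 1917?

20

1917-09-01 is a Saturday.
That's 30 days from start to end, counting both.
30 = 7 × 4 + 2, so there are 4 full weeks plus 2 extra days.
Each full week contributes 5 weekdays (Mon–Fri): 4 × 5 = 20.
The 2 extra days are Saturday, Sunday — none qualify.
Total: 20 + 0 = 20.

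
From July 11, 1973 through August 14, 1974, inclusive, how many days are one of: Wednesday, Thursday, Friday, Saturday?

July 11, 1973 is a Wednesday.
From July 11, 1973 to August 14, 1974 is 400 days inclusive.
400 = 7 × 57 + 1, so there are 57 full weeks plus 1 extra day.
Each full week contributes 4 days from the set (Wed, Thu, Fri, Sat): 57 × 4 = 228.
The 1 extra day is Wed — 1 of them qualifies.
Total: 228 + 1 = 229.

229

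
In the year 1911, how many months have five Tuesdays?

A month has five Tuesdays exactly when Tuesday falls within its first (length − 28) days.
Jan: 31 days, starts Sun → 5 of Sun, Mon, Tue ✓
Feb: 28 days, starts Wed → 5 of (none)
Mar: 31 days, starts Wed → 5 of Wed, Thu, Fri
Apr: 30 days, starts Sat → 5 of Sat, Sun
May: 31 days, starts Mon → 5 of Mon, Tue, Wed ✓
Jun: 30 days, starts Thu → 5 of Thu, Fri
Jul: 31 days, starts Sat → 5 of Sat, Sun, Mon
Aug: 31 days, starts Tue → 5 of Tue, Wed, Thu ✓
Sep: 30 days, starts Fri → 5 of Fri, Sat
Oct: 31 days, starts Sun → 5 of Sun, Mon, Tue ✓
Nov: 30 days, starts Wed → 5 of Wed, Thu
Dec: 31 days, starts Fri → 5 of Fri, Sat, Sun
Months with five Tuesdays: Jan, May, Aug, Oct.

4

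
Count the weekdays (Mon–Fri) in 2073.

260 weekdays

Jan 1, 2073 is a Sunday.
From Jan 1, 2073 to Dec 31, 2073 is 365 days inclusive.
365 = 7 × 52 + 1, so there are 52 full weeks plus 1 extra day.
Each full week contributes 5 weekdays (Mon–Fri): 52 × 5 = 260.
The 1 extra day is Sunday — none qualify.
Total: 260 + 0 = 260.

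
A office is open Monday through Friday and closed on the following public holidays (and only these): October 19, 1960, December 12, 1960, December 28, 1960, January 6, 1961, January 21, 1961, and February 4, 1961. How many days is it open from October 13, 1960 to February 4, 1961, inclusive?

October 13, 1960 is a Thursday.
From October 13, 1960 to February 4, 1961 is 115 days inclusive.
115 = 7 × 16 + 3, so there are 16 full weeks plus 3 extra days.
Each full week contributes 5 weekdays (Mon–Fri): 16 × 5 = 80.
The 3 extra days are Thursday, Friday, Saturday — 2 of them qualify.
Total: 80 + 2 = 82.
Holidays: October 19, 1960 (Wed); December 12, 1960 (Mon); December 28, 1960 (Wed); January 6, 1961 (Fri); January 21, 1961 (Sat); February 4, 1961 (Sat).
4 of the 6 holidays fall on weekdays; the rest are weekends and were already excluded.
Business days: 82 − 4 = 78.

78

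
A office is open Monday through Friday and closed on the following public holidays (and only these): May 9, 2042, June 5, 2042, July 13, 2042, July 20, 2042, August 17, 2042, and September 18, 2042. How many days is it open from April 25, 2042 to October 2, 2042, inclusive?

112

April 25, 2042 is a Friday.
That's 161 days from start to end, counting both.
161 = 7 × 23, so the span is exactly 23 full weeks.
Each full week contributes 5 weekdays (Mon–Fri): 23 × 5 = 115.
Holidays: May 9, 2042 (Fri); June 5, 2042 (Thu); July 13, 2042 (Sun); July 20, 2042 (Sun); August 17, 2042 (Sun); September 18, 2042 (Thu).
3 of the 6 holidays fall on weekdays; the rest are weekends and were already excluded.
Business days: 115 − 3 = 112.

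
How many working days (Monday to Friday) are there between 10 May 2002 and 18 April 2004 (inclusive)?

506

10 May 2002 is a Friday.
The range spans 710 days (inclusive of both endpoints).
710 = 7 × 101 + 3, so there are 101 full weeks plus 3 extra days.
Each full week contributes 5 weekdays (Mon–Fri): 101 × 5 = 505.
The 3 extra days are Friday, Saturday, Sunday — 1 of them qualifies.
Total: 505 + 1 = 506.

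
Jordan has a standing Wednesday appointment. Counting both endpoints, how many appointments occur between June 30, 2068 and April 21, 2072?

199 Wednesdays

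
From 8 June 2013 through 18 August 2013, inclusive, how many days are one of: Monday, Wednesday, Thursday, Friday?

8 June 2013 is a Saturday.
That's 72 days from start to end, counting both.
72 = 7 × 10 + 2, so there are 10 full weeks plus 2 extra days.
Each full week contributes 4 days from the set (Mon, Wed, Thu, Fri): 10 × 4 = 40.
The 2 extra days are Saturday, Sunday — none qualify.
Total: 40 + 0 = 40.

40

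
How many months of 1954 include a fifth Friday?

A month has five Fridays exactly when Friday falls within its first (length − 28) days.
Jan: 31 days, starts Fri → 5 of Fri, Sat, Sun ✓
Feb: 28 days, starts Mon → 5 of (none)
Mar: 31 days, starts Mon → 5 of Mon, Tue, Wed
Apr: 30 days, starts Thu → 5 of Thu, Fri ✓
May: 31 days, starts Sat → 5 of Sat, Sun, Mon
Jun: 30 days, starts Tue → 5 of Tue, Wed
Jul: 31 days, starts Thu → 5 of Thu, Fri, Sat ✓
Aug: 31 days, starts Sun → 5 of Sun, Mon, Tue
Sep: 30 days, starts Wed → 5 of Wed, Thu
Oct: 31 days, starts Fri → 5 of Fri, Sat, Sun ✓
Nov: 30 days, starts Mon → 5 of Mon, Tue
Dec: 31 days, starts Wed → 5 of Wed, Thu, Fri ✓
Months with five Fridays: Jan, Apr, Jul, Oct, Dec.

5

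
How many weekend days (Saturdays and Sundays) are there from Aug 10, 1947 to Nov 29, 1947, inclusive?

32

Aug 10, 1947 is a Sunday.
The range spans 112 days (inclusive of both endpoints).
112 = 7 × 16, so the span is exactly 16 full weeks.
Each full week contributes 2 weekend days (Sat, Sun): 16 × 2 = 32.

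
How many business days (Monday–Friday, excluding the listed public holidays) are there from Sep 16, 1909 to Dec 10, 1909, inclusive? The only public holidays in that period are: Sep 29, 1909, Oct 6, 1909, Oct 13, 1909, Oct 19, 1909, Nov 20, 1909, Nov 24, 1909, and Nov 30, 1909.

56 business days

Sep 16, 1909 is a Thursday.
From Sep 16, 1909 to Dec 10, 1909 is 86 days inclusive.
86 = 7 × 12 + 2, so there are 12 full weeks plus 2 extra days.
Each full week contributes 5 weekdays (Mon–Fri): 12 × 5 = 60.
The 2 extra days are Thu, Fri — 2 of them qualify.
Total: 60 + 2 = 62.
Holidays: Sep 29, 1909 (Wed); Oct 6, 1909 (Wed); Oct 13, 1909 (Wed); Oct 19, 1909 (Tue); Nov 20, 1909 (Sat); Nov 24, 1909 (Wed); Nov 30, 1909 (Tue).
6 of the 7 holidays fall on weekdays; the rest are weekends and were already excluded.
Business days: 62 − 6 = 56.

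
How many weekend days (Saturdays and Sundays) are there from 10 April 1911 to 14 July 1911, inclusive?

26

10 April 1911 is a Monday.
The range spans 96 days (inclusive of both endpoints).
96 = 7 × 13 + 5, so there are 13 full weeks plus 5 extra days.
Each full week contributes 2 weekend days (Sat, Sun): 13 × 2 = 26.
The 5 extra days are Mon, Tue, Wed, Thu, Fri — none qualify.
Total: 26 + 0 = 26.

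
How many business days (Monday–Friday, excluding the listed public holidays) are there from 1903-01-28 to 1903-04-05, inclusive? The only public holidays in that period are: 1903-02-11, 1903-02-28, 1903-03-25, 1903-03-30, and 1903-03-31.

1903-01-28 is a Wednesday.
That's 68 days from start to end, counting both.
68 = 7 × 9 + 5, so there are 9 full weeks plus 5 extra days.
Each full week contributes 5 weekdays (Mon–Fri): 9 × 5 = 45.
The 5 extra days are Wed, Thu, Fri, Sat, Sun — 3 of them qualify.
Total: 45 + 3 = 48.
Holidays: 1903-02-11 (Wed); 1903-02-28 (Sat); 1903-03-25 (Wed); 1903-03-30 (Mon); 1903-03-31 (Tue).
4 of the 5 holidays fall on weekdays; the rest are weekends and were already excluded.
Business days: 48 − 4 = 44.

44 business days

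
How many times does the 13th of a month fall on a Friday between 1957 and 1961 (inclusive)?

9

Friday-the-13ths by year:
1957: Sep, Dec
1958: Jun
1959: Feb, Mar, Nov
1960: May
1961: Jan, Oct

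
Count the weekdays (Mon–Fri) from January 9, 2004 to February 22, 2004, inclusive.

31

January 9, 2004 is a Friday.
The range spans 45 days (inclusive of both endpoints).
45 = 7 × 6 + 3, so there are 6 full weeks plus 3 extra days.
Each full week contributes 5 weekdays (Mon–Fri): 6 × 5 = 30.
The 3 extra days are Fri, Sat, Sun — 1 of them qualifies.
Total: 30 + 1 = 31.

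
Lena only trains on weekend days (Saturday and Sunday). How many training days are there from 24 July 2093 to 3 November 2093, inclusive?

30

24 July 2093 is a Friday.
That's 103 days from start to end, counting both.
103 = 7 × 14 + 5, so there are 14 full weeks plus 5 extra days.
Each full week contributes 2 weekend days (Sat, Sun): 14 × 2 = 28.
The 5 extra days are Fri, Sat, Sun, Mon, Tue — 2 of them qualify.
Total: 28 + 2 = 30.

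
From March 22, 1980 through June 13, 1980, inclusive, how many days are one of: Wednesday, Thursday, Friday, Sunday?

48

March 22, 1980 is a Saturday.
From March 22, 1980 to June 13, 1980 is 84 days inclusive.
84 = 7 × 12, so the span is exactly 12 full weeks.
Each full week contributes 4 days from the set (Wed, Thu, Fri, Sun): 12 × 4 = 48.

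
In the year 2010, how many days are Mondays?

January 1, 2010 is a Friday.
The range spans 365 days (inclusive of both endpoints).
365 = 7 × 52 + 1, so there are 52 full weeks plus 1 extra day.
Each full week contributes one Monday: 52 so far.
The 1 extra day is Fri — none qualify.
Total: 52 + 0 = 52.

52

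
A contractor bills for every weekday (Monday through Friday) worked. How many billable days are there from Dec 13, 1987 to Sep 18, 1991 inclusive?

983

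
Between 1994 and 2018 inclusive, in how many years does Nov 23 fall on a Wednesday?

4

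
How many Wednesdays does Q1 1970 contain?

1970-01-01 is a Thursday.
From 1970-01-01 to 1970-03-31 is 90 days inclusive.
90 = 7 × 12 + 6, so there are 12 full weeks plus 6 extra days.
Each full week contributes one Wednesday: 12 so far.
The 6 extra days are Thu, Fri, Sat, Sun, Mon, Tue — none qualify.
Total: 12 + 0 = 12.

12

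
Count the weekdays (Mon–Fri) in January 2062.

January 1, 2062 is a Sunday.
The range spans 31 days (inclusive of both endpoints).
31 = 7 × 4 + 3, so there are 4 full weeks plus 3 extra days.
Each full week contributes 5 weekdays (Mon–Fri): 4 × 5 = 20.
The 3 extra days are Sunday, Monday, Tuesday — 2 of them qualify.
Total: 20 + 2 = 22.

22 weekdays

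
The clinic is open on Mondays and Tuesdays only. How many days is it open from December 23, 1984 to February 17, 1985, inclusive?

December 23, 1984 is a Sunday.
From December 23, 1984 to February 17, 1985 is 57 days inclusive.
57 = 7 × 8 + 1, so there are 8 full weeks plus 1 extra day.
Each full week contributes 2 days from the set (Mon, Tue): 8 × 2 = 16.
The 1 extra day is Sun — none qualify.
Total: 16 + 0 = 16.

16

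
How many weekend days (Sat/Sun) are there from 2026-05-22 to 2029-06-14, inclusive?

2026-05-22 is a Friday.
That's 1120 days from start to end, counting both.
1120 = 7 × 160, so the span is exactly 160 full weeks.
Each full week contributes 2 weekend days (Sat, Sun): 160 × 2 = 320.

320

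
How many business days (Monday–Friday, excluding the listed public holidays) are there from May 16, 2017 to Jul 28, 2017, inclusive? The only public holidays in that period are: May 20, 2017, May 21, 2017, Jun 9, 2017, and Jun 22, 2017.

May 16, 2017 is a Tuesday.
From May 16, 2017 to Jul 28, 2017 is 74 days inclusive.
74 = 7 × 10 + 4, so there are 10 full weeks plus 4 extra days.
Each full week contributes 5 weekdays (Mon–Fri): 10 × 5 = 50.
The 4 extra days are Tuesday, Wednesday, Thursday, Friday — 4 of them qualify.
Total: 50 + 4 = 54.
Holidays: May 20, 2017 (Sat); May 21, 2017 (Sun); Jun 9, 2017 (Fri); Jun 22, 2017 (Thu).
2 of the 4 holidays fall on weekdays; the rest are weekends and were already excluded.
Business days: 54 − 2 = 52.

52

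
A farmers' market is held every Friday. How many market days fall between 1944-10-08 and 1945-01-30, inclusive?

1944-10-08 is a Sunday.
The range spans 115 days (inclusive of both endpoints).
115 = 7 × 16 + 3, so there are 16 full weeks plus 3 extra days.
Each full week contributes one Friday: 16 so far.
The 3 extra days are Sunday, Monday, Tuesday — none qualify.
Total: 16 + 0 = 16.

16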